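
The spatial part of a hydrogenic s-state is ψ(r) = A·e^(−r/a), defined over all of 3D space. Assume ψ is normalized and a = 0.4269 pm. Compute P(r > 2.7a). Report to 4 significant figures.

P = ∫ |ψ|² 4πr² dr over r > 2.7a.
Normalization gives A² = 1/(π·a^3).
In terms of u = r/a (A², 4π and the length scale all cancel between numerator and denominator), P = [∫_{2.7}^{∞} u^2·e^(-2·u) du] / [∫_{0}^{∞} u^2·e^(-2·u) du].
An antiderivative of u^2·e^(-2·u) is -(2·u^2 + 2·u + 1)·e^(-2·u)/4; evaluating from 2.7 to ∞ gives 1049·e^(-27/5)/200, while the full integral is 1/4.
The region integral divided by the full integral gives P = 0.094758.

P ≈ 0.09476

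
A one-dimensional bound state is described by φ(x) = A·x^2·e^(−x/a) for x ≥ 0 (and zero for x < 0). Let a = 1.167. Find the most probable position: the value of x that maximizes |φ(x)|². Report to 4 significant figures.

x ≈ 2.334

The maximum of |φ(x)|² occurs where its derivative vanishes.
Solving yields x = 2·a.
With a = 1.167, the most probable position is 2.3340.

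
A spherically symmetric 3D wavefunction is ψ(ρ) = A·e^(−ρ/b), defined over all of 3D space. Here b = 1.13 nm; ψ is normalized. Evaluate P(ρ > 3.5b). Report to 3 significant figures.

With dV = 4πρ²dρ, the probability is ∫|ψ|² dV over ρ > 3.5b.
Normalization gives A² = 1/(π·b^3).
In terms of u = ρ/b (A², 4π and the length scale all cancel between numerator and denominator), P = [∫_{3.5}^{∞} u^2·e^(-2·u) du] / [∫_{0}^{∞} u^2·e^(-2·u) du].
Using ∫ u^2·e^(-2·u) du = -(2·u^2 + 2·u + 1)·e^(-2·u)/4, the numerator is 65·e^(-7)/8 and the denominator is 1/4.
The region integral divided by the full integral gives P = 0.02964.

P ≈ 0.0296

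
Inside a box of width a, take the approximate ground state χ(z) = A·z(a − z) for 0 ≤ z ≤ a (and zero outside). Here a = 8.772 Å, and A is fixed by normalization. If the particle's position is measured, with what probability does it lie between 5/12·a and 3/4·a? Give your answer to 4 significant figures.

P ≈ 0.5499

The probability is P = ∫ |χ|² dz over [5/12·a, 3/4·a].
Since A² = 1/(a^5/30), this is the region integral divided by the full normalization integral.
Let u = z/a; then A² and the length scale cancel, so P = ∫_{5/12}^{3/4} u^2·(1 - u)^2 du ÷ ∫_{0}^{1} u^2·(1 - u)^2 du.
With ∫ u^2·(1 - u)^2 du = u^3·(6·u^2 - 15·u + 10)/30 + C, the region integral is ≈ 0.0183288 and the full one is 1/30.
Evaluating gives P = 0.54986.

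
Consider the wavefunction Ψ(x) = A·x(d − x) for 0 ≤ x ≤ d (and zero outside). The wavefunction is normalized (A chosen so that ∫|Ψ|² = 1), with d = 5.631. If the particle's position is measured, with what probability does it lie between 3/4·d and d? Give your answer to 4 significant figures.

P ≈ 0.1035

|Ψ|² is the probability density, so P = ∫_{3/4·d}^{d} |Ψ|² dx.
The normalization integral ∫|Ψ|²dx over the whole domain equals d^5/30·A², and A² cancels in the ratio.
In terms of u = x/d (A² and the length scale cancel between numerator and denominator), P = [∫_{3/4}^{1} u^2·(1 - u)^2 du] / [∫_{0}^{1} u^2·(1 - u)^2 du].
An antiderivative of u^2·(1 - u)^2 is u^3·(6·u^2 - 15·u + 10)/30; evaluating from 3/4 to 1 gives ≈ 0.00345052, while the full integral is 1/30.
Taking the ratio, P = 53/512.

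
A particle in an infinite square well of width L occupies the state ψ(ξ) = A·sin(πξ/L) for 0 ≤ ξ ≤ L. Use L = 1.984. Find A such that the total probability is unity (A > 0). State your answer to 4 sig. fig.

The normalization condition is ∫|ψ|² dξ = 1 from 0 to L.
With ∫₀^L sin²(nπξ/L) dξ = L/2, the integral (without the A² prefactor) comes out to L/2.
So A² = (L/2)^(−1).
Plugging in L = 1.984 yields A = 1.0040.

A ≈ 1.004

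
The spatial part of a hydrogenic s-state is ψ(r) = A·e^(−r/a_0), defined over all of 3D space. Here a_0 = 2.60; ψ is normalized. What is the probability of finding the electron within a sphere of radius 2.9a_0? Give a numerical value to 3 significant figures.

P ≈ 0.928

With dV = 4πr²dr, the probability is ∫|ψ|² dV over r ≤ 2.9a_0.
The full normalization integral is A²·[π·a_0^3] = 1, fixing A².
In terms of u = r/a_0 (A², 4π and the length scale all cancel between numerator and denominator), P = [∫_{0}^{2.9} u^2·e^(-2·u) du] / [∫_{0}^{∞} u^2·e^(-2·u) du].
Using ∫ u^2·e^(-2·u) du = -(2·u^2 + 2·u + 1)·e^(-2·u)/4, the numerator is 1/4 - 1181·e^(-29/5)/200 and the denominator is 1/4.
Taking the ratio yields P = 0.9285.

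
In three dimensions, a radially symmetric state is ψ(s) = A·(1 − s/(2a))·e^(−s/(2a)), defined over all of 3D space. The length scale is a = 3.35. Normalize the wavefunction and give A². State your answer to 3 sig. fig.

Normalization requires ∫|ψ|² 4πs² ds = 1, integrated from 0 to ∞.
The angular integral contributes 4π, leaving ∫₀^∞ s²|ψ|² ds.
Carrying out the integral gives A² · 8·π·a^3.
Hence A² = 1/[8·π·a^3].
Plugging in a = 3.35 yields A = 0.03253.

A^2 ≈ 0.00106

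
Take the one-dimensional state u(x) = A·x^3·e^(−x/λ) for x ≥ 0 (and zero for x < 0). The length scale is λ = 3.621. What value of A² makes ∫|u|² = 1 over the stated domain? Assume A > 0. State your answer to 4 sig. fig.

A^2 ≈ 0.00002178

The normalization condition is ∫|u|² dx = 1 from 0 to ∞.
Recall ∫₀^∞ x^m e^(−x/β) dx = m!·β^(m+1), carrying out the integral gives A² · 45·λ^7/8.
With λ = 3.621: A² = 0.000021781 and A = 0.0046670.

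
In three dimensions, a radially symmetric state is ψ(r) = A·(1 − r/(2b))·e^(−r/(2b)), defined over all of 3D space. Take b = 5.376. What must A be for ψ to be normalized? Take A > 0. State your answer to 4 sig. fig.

We need A² ∫|f|² 4πr² dr = 1, taking the integral from 0 to ∞.
Using ∫₀^∞ rⁿ e^(−αr) dr = n!/αⁿ⁺¹, with ψ = A·(1 − r/(2b))·e^(−r/(2b)), the integral evaluates to A²·[8·π·b^3].
So A² = (8·π·b^3)^(−1).
Plugging in b = 5.376 yields A = 0.016003.

A ≈ 0.01600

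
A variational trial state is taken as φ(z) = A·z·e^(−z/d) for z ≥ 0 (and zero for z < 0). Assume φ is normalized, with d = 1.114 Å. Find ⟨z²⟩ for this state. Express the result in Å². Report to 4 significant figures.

⟨z^2⟩ ≈ 3.723 Å^2

⟨z²⟩ = ∫ z^2 |φ|² dz over the full domain.
Evaluating both integrals, ⟨z²⟩ = 3·d^2.
With d = 1.114, ⟨z^2⟩ = 3.7230.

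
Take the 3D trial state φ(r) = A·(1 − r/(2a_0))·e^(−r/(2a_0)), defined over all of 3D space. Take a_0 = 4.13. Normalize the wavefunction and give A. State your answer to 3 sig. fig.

Normalization requires ∫|φ|² 4πr² dr = 1, integrated from 0 to ∞.
Carrying out the integral gives A² · 8·π·a_0^3.
Setting this equal to 1 gives A² = 1/(8·π·a_0^3).
Plugging in a_0 = 4.13 yields A = 0.02377.

A ≈ 0.0238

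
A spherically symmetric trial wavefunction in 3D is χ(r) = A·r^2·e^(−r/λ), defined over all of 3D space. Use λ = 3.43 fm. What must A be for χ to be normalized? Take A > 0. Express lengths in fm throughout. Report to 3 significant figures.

A ≈ 0.00159 fm^(-7/2)

Require ∫ |χ|² 4πr² dr = 1 over the whole domain.
(Spherical symmetry: dV = 4πr² dr.)
Using ∫₀^∞ rⁿ e^(−αr) dr = n!/αⁿ⁺¹, carrying out the integral gives A² · 45·π·λ^7/2.
Setting this equal to 1 gives A² = 1/(45·π·λ^7/2).
Substituting λ = 3.43 gives A² = 0.000002533, so A = 0.001591.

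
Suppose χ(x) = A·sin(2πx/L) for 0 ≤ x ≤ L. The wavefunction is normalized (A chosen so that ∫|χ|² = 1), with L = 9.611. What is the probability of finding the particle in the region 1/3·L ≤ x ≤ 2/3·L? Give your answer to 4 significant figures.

P ≈ 0.1955

|χ|² is the probability density, so P = ∫_{1/3·L}^{2/3·L} |χ|² dx.
The normalization integral ∫|χ|²dx over the whole domain equals L/2·A², and A² cancels in the ratio.
Let u = x/L; then A² and the length scale cancel, so P = ∫_{1/3}^{2/3} sin(2·π·u)^2 du ÷ ∫_{0}^{1} sin(2·π·u)^2 du.
Using ∫ sin(2·π·u)^2 du = u/2 - sin(4·π·u)/(8·π), the numerator is -√(3)/(8·π) + 1/6 and the denominator is 1/2.
Taking the ratio, P = (-√(3)/4 + π/3)/π.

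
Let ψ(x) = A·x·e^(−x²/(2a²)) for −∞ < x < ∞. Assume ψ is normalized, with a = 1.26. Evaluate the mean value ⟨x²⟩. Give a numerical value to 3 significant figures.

⟨x^2⟩ ≈ 2.38

By definition ⟨x²⟩ = ∫ x^2 |ψ(x)|² dx.
Since the A² factors cancel between numerator and denominator, ⟨x²⟩ = 3·a^2/2.
With a = 1.26, ⟨x^2⟩ = 2.381.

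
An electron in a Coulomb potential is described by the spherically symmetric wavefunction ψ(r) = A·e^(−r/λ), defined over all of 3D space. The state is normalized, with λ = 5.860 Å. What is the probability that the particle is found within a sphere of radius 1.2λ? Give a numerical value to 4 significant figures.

P ≈ 0.4303

With dV = 4πr²dr, the probability is ∫|ψ|² dV over r ≤ 1.2λ.
A² is fixed by ∫₀^∞ 4πr²|ψ|² dr = 1, i.e. A² = (π·λ^3)^(−1).
Substituting u = r/λ, A², 4π and the length scale all cancel in the ratio: P = ∫_{0}^{1.2} u^2·e^(-2·u) du / ∫_{0}^{∞} u^2·e^(-2·u) du.
An antiderivative of u^2·e^(-2·u) is -(2·u^2 + 2·u + 1)·e^(-2·u)/4; evaluating from 0 to 1.2 gives 1/4 - 157·e^(-12/5)/100, while the full integral is 1/4.
The region integral divided by the full integral gives P = 0.43029.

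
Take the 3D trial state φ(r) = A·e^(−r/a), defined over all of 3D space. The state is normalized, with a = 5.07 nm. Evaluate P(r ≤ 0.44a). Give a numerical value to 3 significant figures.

P = ∫ |φ|² 4πr² dr over r ≤ 0.44a.
A² is fixed by ∫₀^∞ 4πr²|φ|² dr = 1, i.e. A² = (π·a^3)^(−1).
Let u = r/a; then A², 4π and the length scale all cancel, so P = ∫_{0}^{0.44} u^2·e^(-2·u) du ÷ ∫_{0}^{∞} u^2·e^(-2·u) du.
With ∫ u^2·e^(-2·u) du = -(2·u^2 + 2·u + 1)·e^(-2·u)/4 + C, the region integral is 1/4 - 1417·e^(-22/25)/2500 and the full one is 1/4.
Taking the ratio yields P = 0.05960.

P ≈ 0.0596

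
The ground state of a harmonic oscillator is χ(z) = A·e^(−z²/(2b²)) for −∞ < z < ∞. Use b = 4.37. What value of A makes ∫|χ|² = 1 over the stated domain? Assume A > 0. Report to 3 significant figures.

Require ∫ |χ|² dz = 1 over the whole domain.
Differentiating ∫e^(−αz²) dz = √(π/α) under α to get the higher moments, with χ = A·e^(−z²/(2b²)), the integral evaluates to A²·[√(π)·b].
So A² = (√(π)·b)^(−1).
Substituting b = 4.37 gives A² = 0.1291, so A = 0.3593.

A ≈ 0.359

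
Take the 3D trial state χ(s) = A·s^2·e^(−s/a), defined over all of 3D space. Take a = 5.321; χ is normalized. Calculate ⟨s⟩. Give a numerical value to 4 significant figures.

⟨s⟩ = ∫ s |χ|² 4πs² ds over the full domain.
Using ∫₀^∞ sⁿ e^(−αs) ds = n!/αⁿ⁺¹, since the A² factors cancel between numerator and denominator, ⟨s⟩ = 7·a/2.
With a = 5.321, ⟨s⟩ = 18.624.

⟨s⟩ ≈ 18.62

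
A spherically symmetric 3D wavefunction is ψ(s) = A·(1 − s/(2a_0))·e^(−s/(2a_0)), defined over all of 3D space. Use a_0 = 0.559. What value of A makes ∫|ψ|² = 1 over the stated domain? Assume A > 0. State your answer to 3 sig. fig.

A ≈ 0.477

Normalization requires ∫|ψ|² 4πs² ds = 1, integrated from 0 to ∞.
∫|ψ|² 4πs² ds = A²·(8·π·a_0^3).
Hence A² = 1/[8·π·a_0^3].
With a_0 = 0.559: A² = 0.2278 and A = 0.4773.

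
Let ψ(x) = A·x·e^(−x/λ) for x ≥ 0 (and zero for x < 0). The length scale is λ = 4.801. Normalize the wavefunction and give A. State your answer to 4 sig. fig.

A ≈ 0.1901

The normalization condition is ∫|ψ|² dx = 1 from 0 to ∞.
Carrying out the integral gives A² · λ^3/4.
Plugging in λ = 4.801 yields A = 0.19012.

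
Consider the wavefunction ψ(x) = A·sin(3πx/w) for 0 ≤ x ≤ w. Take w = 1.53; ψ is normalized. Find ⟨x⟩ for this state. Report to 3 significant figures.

⟨x⟩ ≈ 0.765

⟨x⟩ = ∫ x |ψ|² dx over the full domain.
The ratio of the moment integral to the normalization integral gives ⟨x⟩ = w/2.
With w = 1.53, ⟨x⟩ = 0.7650.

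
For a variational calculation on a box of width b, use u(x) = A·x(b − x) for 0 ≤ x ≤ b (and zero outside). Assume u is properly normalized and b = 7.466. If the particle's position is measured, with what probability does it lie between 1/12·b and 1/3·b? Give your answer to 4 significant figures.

P ≈ 0.2048

The probability is P = ∫ |u|² dx over [1/12·b, 1/3·b].
The normalization integral ∫|u|²dx over the whole domain equals b^5/30·A², and A² cancels in the ratio.
Substituting t = x/b, A² and the length scale cancel in the ratio: P = ∫_{1/12}^{1/3} t^2·(1 - t)^2 dt / ∫_{0}^{1} t^2·(1 - t)^2 dt.
An antiderivative of t^2·(1 - t)^2 is t^3·(6·t^2 - 15·t + 10)/30; evaluating from 1/12 to 1/3 gives ≈ 0.00682629, while the full integral is 1/30.
Taking the ratio, P = 0.20479.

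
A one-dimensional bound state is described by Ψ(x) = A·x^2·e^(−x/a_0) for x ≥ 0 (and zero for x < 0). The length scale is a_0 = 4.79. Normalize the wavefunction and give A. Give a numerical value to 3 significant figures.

We need A² ∫|f|² dx = 1, taking the integral from 0 to ∞.
Recall ∫₀^∞ x^m e^(−x/β) dx = m!·β^(m+1), the integral (without the A² prefactor) comes out to 3·a_0^5/4.
With a_0 = 4.79: A² = 0.0005288 and A = 0.02299.

A ≈ 0.0230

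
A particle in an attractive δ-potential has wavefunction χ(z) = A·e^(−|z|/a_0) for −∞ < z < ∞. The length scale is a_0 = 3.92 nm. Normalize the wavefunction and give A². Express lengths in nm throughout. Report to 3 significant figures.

Normalization requires ∫|χ|² dz = 1, integrated from −∞ to ∞.
Using ∫₀^∞ zⁿ e^(−αz) dz = n!/αⁿ⁺¹, with χ = A·e^(−|z|/a_0), the integral evaluates to A²·[a_0].
Setting this equal to 1 gives A² = 1/(a_0).
With a_0 = 3.92: A² = 0.2551 and A = 0.5051.

A^2 ≈ 0.255 nm^(-1)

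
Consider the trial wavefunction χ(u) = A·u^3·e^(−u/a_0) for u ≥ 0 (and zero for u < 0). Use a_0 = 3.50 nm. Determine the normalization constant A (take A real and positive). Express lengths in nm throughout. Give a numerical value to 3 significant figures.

The normalization condition is ∫|χ|² du = 1 from 0 to ∞.
The integral (without the A² prefactor) comes out to 45·a_0^7/8.
So A² = (45·a_0^7/8)^(−1).
Substituting a_0 = 3.50 gives A² = 0.00002763, so A = 0.005257.

A ≈ 0.00526 nm^(-7/2)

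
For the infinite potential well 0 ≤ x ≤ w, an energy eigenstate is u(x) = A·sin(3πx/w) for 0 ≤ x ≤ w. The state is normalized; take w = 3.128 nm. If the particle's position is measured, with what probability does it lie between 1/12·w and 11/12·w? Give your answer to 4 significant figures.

P ≈ 0.9394

|u|² is the probability density, so P = ∫_{1/12·w}^{11/12·w} |u|² dx.
The normalization integral ∫|u|²dx over the whole domain equals w/2·A², and A² cancels in the ratio.
In terms of t = x/w (A² and the length scale cancel between numerator and denominator), P = [∫_{1/12}^{11/12} sin(3·π·t)^2 dt] / [∫_{0}^{1} sin(3·π·t)^2 dt].
An antiderivative of sin(3·π·t)^2 is t/2 - sin(6·π·t)/(12·π); evaluating from 1/12 to 11/12 gives 1/(6·π) + 5/12, while the full integral is 1/2.
This works out to P = (2 + 5·π)/(6·π).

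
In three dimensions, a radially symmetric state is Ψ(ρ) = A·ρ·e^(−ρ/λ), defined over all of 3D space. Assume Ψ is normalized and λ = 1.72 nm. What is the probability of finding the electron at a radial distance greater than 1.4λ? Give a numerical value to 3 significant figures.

Integrate the radial probability density 4πρ²|Ψ|² over ρ > 1.4λ.
Normalization gives A² = 1/(3·π·λ^5).
Let u = ρ/λ; then A², 4π and the length scale all cancel, so P = ∫_{1.4}^{∞} u^4·e^(-2·u) du ÷ ∫_{0}^{∞} u^4·e^(-2·u) du.
Using ∫ u^4·e^(-2·u) du = -(u^4/2 + u^3 + 3·u^2/2 + 3·u/2 + 3/4)·e^(-2·u), the numerator is ≈ 0.63576 and the denominator is 3/4.
Taking the ratio yields P = 0.8477.

P ≈ 0.848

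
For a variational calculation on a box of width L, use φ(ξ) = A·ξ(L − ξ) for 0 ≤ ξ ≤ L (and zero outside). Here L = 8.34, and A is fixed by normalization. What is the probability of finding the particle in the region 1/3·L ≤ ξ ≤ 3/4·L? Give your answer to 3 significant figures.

P ≈ 0.687

P = ∫_{1/3·L}^{3/4·L} |φ(ξ)|² dξ.
Since A² = 1/(L^5/30), this is the region integral divided by the full normalization integral.
In terms of u = ξ/L (A² and the length scale cancel between numerator and denominator), P = [∫_{1/3}^{3/4} u^2·(1 - u)^2 du] / [∫_{0}^{1} u^2·(1 - u)^2 du].
With ∫ u^2·(1 - u)^2 du = u^3·(6·u^2 - 15·u + 10)/30 + C, the region integral is ≈ 0.022887 and the full one is 1/30.
The result is P = 0.6866.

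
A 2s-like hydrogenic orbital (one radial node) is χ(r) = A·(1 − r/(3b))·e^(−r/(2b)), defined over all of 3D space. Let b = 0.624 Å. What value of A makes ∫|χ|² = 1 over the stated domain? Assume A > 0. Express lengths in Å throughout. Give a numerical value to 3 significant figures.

A ≈ 0.701 Å^(-3/2)

Require ∫ |χ|² 4πr² dr = 1 over the whole domain.
The angular integral contributes 4π, leaving ∫₀^∞ r²|χ|² dr.
Recall ∫₀^∞ r^m e^(−r/β) dr = m!·β^(m+1), carrying out the integral gives A² · 8·π·b^3/3.
Hence A² = 1/[8·π·b^3/3].
With b = 0.624: A² = 0.4913 and A = 0.7009.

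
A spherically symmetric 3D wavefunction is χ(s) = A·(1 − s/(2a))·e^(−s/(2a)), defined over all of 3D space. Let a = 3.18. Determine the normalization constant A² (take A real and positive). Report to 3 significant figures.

Require ∫ |χ|² 4πs² ds = 1 over the whole domain.
(Spherical symmetry: dV = 4πs² ds.)
Recall ∫₀^∞ s^m e^(−s/β) ds = m!·β^(m+1), with χ = A·(1 − s/(2a))·e^(−s/(2a)), the integral evaluates to A²·[8·π·a^3].
Hence A² = 1/[8·π·a^3].
Plugging in a = 3.18 yields A = 0.03518.

A^2 ≈ 0.00124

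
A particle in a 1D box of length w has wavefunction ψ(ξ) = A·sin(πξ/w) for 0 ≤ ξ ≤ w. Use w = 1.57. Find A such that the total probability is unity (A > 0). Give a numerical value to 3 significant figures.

We need A² ∫|f|² dξ = 1, taking the integral from 0 to w.
With ∫₀^w sin²(nπξ/w) dξ = w/2, carrying out the integral gives A² · w/2.
Hence A² = 1/[w/2].
With w = 1.57: A² = 1.274 and A = 1.129.

A ≈ 1.13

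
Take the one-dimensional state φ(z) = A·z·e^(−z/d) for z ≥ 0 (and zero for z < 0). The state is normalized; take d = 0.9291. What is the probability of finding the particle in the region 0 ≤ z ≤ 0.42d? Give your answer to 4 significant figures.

The probability is P = ∫ |φ|² dz over [0, 0.42d].
Since A² = 1/(d^3/4), this is the region integral divided by the full normalization integral.
Let u = z/d; then A² and the length scale cancel, so P = ∫_{0}^{0.42} u^2·e^(-2·u) du ÷ ∫_{0}^{∞} u^2·e^(-2·u) du.
An antiderivative of u^2·e^(-2·u) is -(2·u^2 + 2·u + 1)·e^(-2·u)/4; evaluating from 0 to 0.42 gives 1/4 - 2741·e^(-21/25)/5000, while the full integral is 1/4.
Taking the ratio, P = 0.053345.

P ≈ 0.05335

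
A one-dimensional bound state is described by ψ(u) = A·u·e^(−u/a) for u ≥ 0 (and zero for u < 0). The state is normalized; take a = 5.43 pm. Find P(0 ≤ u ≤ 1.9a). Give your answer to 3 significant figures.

The probability is P = ∫ |ψ|² du over [0, 1.9a].
With A² fixed by ∫|ψ|² = 1, i.e. A² = (a^3/4)^(−1), substitute and integrate.
Let t = u/a; then A² and the length scale cancel, so P = ∫_{0}^{1.9} t^2·e^(-2·t) dt ÷ ∫_{0}^{∞} t^2·e^(-2·t) dt.
With ∫ t^2·e^(-2·t) dt = -(2·t^2 + 2·t + 1)·e^(-2·t)/4 + C, the region integral is 1/4 - 601·e^(-19/5)/200 and the full one is 1/4.
Taking the ratio, P = 0.7311.

P ≈ 0.731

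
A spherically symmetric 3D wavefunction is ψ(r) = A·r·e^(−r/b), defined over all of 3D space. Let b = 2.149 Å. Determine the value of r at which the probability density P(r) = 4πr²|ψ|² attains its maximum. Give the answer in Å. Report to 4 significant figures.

r ≈ 4.298 Å

Set d/dr [P(r) = 4πr²|ψ|²] = 0 and solve for r > 0.
This gives r = 2·b.
With b = 2.149, the most probable radial distance is 4.2980 Å.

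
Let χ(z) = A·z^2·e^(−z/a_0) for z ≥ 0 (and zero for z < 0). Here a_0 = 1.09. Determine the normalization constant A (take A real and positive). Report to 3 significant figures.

We need A² ∫|f|² dz = 1, taking the integral from 0 to ∞.
Using ∫₀^∞ zⁿ e^(−αz) dz = n!/αⁿ⁺¹, the integral (without the A² prefactor) comes out to 3·a_0^5/4.
Substituting a_0 = 1.09 gives A² = 0.8666, so A = 0.9309.

A ≈ 0.931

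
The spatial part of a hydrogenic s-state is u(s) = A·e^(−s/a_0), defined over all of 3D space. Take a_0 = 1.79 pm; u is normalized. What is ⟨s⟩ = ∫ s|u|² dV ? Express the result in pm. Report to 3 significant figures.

⟨s⟩ ≈ 2.69 pm

The expectation value is the |u|²-weighted average of s: ∫ s|u|² 4πs² ds.
Recall ∫₀^∞ s^m e^(−s/β) ds = m!·β^(m+1), since the A² factors cancel between numerator and denominator, ⟨s⟩ = 3·a_0/2.
With a_0 = 1.79, ⟨s⟩ = 2.685.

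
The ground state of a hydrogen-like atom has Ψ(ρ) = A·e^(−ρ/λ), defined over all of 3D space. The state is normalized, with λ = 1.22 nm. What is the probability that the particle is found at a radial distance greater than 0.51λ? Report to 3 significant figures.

P ≈ 0.916

Integrate the radial probability density 4πρ²|Ψ|² over ρ > 0.51λ.
A² is fixed by ∫₀^∞ 4πρ²|Ψ|² dρ = 1, i.e. A² = (π·λ^3)^(−1).
Let u = ρ/λ; then A², 4π and the length scale all cancel, so P = ∫_{0.51}^{∞} u^2·e^(-2·u) du ÷ ∫_{0}^{∞} u^2·e^(-2·u) du.
An antiderivative of u^2·e^(-2·u) is -(2·u^2 + 2·u + 1)·e^(-2·u)/4; evaluating from 0.51 to ∞ gives ≈ 0.22900, while the full integral is 1/4.
Taking the ratio yields P = 0.9160.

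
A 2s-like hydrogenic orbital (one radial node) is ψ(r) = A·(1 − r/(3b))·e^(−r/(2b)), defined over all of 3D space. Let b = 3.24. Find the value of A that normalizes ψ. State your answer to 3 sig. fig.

Normalization requires ∫|ψ|² 4πr² dr = 1, integrated from 0 to ∞.
The angular integral contributes 4π, leaving ∫₀^∞ r²|ψ|² dr.
∫|ψ|² 4πr² dr = A²·(8·π·b^3/3).
So A² = (8·π·b^3/3)^(−1).
Plugging in b = 3.24 yields A = 0.05924.

A ≈ 0.0592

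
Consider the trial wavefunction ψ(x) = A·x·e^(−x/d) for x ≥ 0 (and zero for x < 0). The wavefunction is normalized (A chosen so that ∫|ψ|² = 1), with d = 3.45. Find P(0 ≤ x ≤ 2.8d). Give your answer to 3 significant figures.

P = ∫_{0}^{2.8d} |ψ(x)|² dx.
Since A² = 1/(d^3/4), this is the region integral divided by the full normalization integral.
Let u = x/d; then A² and the length scale cancel, so P = ∫_{0}^{2.8} u^2·e^(-2·u) du ÷ ∫_{0}^{∞} u^2·e^(-2·u) du.
With ∫ u^2·e^(-2·u) du = -(2·u^2 + 2·u + 1)·e^(-2·u)/4 + C, the region integral is 1/4 - 557·e^(-28/5)/100 and the full one is 1/4.
Taking the ratio, P = 0.9176.

P ≈ 0.918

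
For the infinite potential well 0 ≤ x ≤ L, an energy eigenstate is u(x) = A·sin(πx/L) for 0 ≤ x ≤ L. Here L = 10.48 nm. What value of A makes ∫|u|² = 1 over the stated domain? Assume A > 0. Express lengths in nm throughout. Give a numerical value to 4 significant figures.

A ≈ 0.4369 nm^(-1/2)

Normalization requires ∫|u|² dx = 1, integrated from 0 to L.
With ∫₀^L sin²(nπx/L) dx = L/2, with u = A·sin(πx/L), the integral evaluates to A²·[L/2].
Hence A² = 1/[L/2].
Substituting L = 10.48 gives A² = 0.19084, so A = 0.43685.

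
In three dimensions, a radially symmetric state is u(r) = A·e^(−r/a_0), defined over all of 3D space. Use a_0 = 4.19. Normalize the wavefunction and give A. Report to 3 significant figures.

A ≈ 0.0658

Normalization requires ∫|u|² 4πr² dr = 1, integrated from 0 to ∞.
Recall ∫₀^∞ r^m e^(−r/β) dr = m!·β^(m+1), ∫|u|² 4πr² dr = A²·(π·a_0^3).
So A² = (π·a_0^3)^(−1).
With a_0 = 4.19: A² = 0.004327 and A = 0.06578.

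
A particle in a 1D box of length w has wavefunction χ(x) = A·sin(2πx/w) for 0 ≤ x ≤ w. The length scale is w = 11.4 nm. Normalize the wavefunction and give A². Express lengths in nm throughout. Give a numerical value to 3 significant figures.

Require ∫ |χ|² dx = 1 over the whole domain.
The integral (without the A² prefactor) comes out to w/2.
Substituting w = 11.4 gives A² = 0.1754, so A = 0.4189.

A^2 ≈ 0.175 nm^(-1)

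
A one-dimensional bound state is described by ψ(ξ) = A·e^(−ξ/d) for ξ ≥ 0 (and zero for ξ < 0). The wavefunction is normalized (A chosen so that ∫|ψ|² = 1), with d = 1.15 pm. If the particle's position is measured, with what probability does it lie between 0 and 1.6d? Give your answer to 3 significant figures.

P ≈ 0.959

P = ∫_{0}^{1.6d} |ψ(ξ)|² dξ.
Since A² = 1/(d/2), this is the region integral divided by the full normalization integral.
Substituting u = ξ/d, A² and the length scale cancel in the ratio: P = ∫_{0}^{1.6} e^(-2·u) du / ∫_{0}^{∞} e^(-2·u) du.
An antiderivative of e^(-2·u) is -e^(-2·u)/2; evaluating from 0 to 1.6 gives 1/2 - e^(-16/5)/2, while the full integral is 1/2.
This works out to P = 0.9592.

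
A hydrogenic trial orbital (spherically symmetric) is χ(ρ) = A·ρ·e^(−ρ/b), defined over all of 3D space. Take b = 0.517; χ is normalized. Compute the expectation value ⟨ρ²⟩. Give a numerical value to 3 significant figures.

By definition ⟨ρ²⟩ = ∫ ρ^2 |χ(ρ)|² 4πρ² dρ.
Using ∫₀^∞ ρⁿ e^(−αρ) dρ = n!/αⁿ⁺¹, evaluating both integrals, ⟨ρ²⟩ = 15·b^2/2.
Putting b = 0.517 gives 2.005.

⟨ρ^2⟩ ≈ 2.00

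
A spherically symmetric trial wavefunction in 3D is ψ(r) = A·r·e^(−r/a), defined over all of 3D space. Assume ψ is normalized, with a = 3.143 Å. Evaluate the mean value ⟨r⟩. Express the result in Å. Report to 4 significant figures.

⟨r⟩ ≈ 7.858 Å

By definition ⟨r⟩ = ∫ r |ψ(r)|² 4πr² dr.
The ratio of the moment integral to the normalization integral gives ⟨r⟩ = 5·a/2.
With a = 3.143, ⟨r⟩ = 7.8575.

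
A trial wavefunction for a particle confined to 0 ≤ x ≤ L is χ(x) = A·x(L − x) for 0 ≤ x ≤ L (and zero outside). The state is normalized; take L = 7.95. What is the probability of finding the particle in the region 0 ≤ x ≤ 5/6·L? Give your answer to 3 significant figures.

P = ∫_{0}^{5/6·L} |χ(x)|² dx.
Since A² = 1/(L^5/30), this is the region integral divided by the full normalization integral.
Substituting u = x/L, A² and the length scale cancel in the ratio: P = ∫_{0}^{5/6} u^2·(1 - u)^2 du / ∫_{0}^{1} u^2·(1 - u)^2 du.
An antiderivative of u^2·(1 - u)^2 is u^3·(6·u^2 - 15·u + 10)/30; evaluating from 0 to 5/6 gives 125/3888, while the full integral is 1/30.
Taking the ratio, P = 625/648.

P ≈ 0.965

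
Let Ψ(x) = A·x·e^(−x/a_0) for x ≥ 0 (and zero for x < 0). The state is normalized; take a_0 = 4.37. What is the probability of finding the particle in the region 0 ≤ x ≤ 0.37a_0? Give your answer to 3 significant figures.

The probability is P = ∫ |Ψ|² dx over [0, 0.37a_0].
The normalization integral ∫|Ψ|²dx over the whole domain equals a_0^3/4·A², and A² cancels in the ratio.
In terms of u = x/a_0 (A² and the length scale cancel between numerator and denominator), P = [∫_{0}^{0.37} u^2·e^(-2·u) du] / [∫_{0}^{∞} u^2·e^(-2·u) du].
With ∫ u^2·e^(-2·u) du = -(2·u^2 + 2·u + 1)·e^(-2·u)/4 + C, the region integral is ≈ 0.0097970 and the full one is 1/4.
The result is P = 0.03919.

P ≈ 0.0392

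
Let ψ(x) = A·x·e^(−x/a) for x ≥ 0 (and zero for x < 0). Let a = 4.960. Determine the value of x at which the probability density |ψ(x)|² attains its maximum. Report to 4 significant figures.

x ≈ 4.960

Differentiate |ψ(x)|² with respect to x and set to zero.
This gives x = a.
With a = 4.960, the most probable position is 4.9600.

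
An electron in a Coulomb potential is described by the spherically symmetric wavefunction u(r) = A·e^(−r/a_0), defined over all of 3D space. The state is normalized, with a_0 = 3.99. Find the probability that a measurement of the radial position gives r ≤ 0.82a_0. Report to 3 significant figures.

P ≈ 0.227

P = ∫ |u|² 4πr² dr over r ≤ 0.82a_0.
The full normalization integral is A²·[π·a_0^3] = 1, fixing A².
In terms of t = r/a_0 (A², 4π and the length scale all cancel between numerator and denominator), P = [∫_{0}^{0.82} t^2·e^(-2·t) dt] / [∫_{0}^{∞} t^2·e^(-2·t) dt].
Using ∫ t^2·e^(-2·t) dt = -(2·t^2 + 2·t + 1)·e^(-2·t)/4, the numerator is 1/4 - 4981·e^(-41/25)/5000 and the denominator is 1/4.
This evaluates to P = 0.2270.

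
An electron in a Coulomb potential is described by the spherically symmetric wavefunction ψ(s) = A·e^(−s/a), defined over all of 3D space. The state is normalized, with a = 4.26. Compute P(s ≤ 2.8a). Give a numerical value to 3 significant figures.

P ≈ 0.918

Integrate the radial probability density 4πs²|ψ|² over s ≤ 2.8a.
Normalization gives A² = 1/(π·a^3).
Let u = s/a; then A², 4π and the length scale all cancel, so P = ∫_{0}^{2.8} u^2·e^(-2·u) du ÷ ∫_{0}^{∞} u^2·e^(-2·u) du.
With ∫ u^2·e^(-2·u) du = -(2·u^2 + 2·u + 1)·e^(-2·u)/4 + C, the region integral is 1/4 - 557·e^(-28/5)/100 and the full one is 1/4.
Taking the ratio yields P = 0.9176.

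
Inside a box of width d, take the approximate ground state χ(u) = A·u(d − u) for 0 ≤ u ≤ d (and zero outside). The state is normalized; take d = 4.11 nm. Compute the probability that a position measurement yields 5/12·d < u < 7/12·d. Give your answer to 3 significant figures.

P ≈ 0.307

|χ|² is the probability density, so P = ∫_{5/12·d}^{7/12·d} |χ|² du.
The normalization integral ∫|χ|²du over the whole domain equals d^5/30·A², and A² cancels in the ratio.
Let t = u/d; then A² and the length scale cancel, so P = ∫_{5/12}^{7/12} t^2·(1 - t)^2 dt ÷ ∫_{0}^{1} t^2·(1 - t)^2 dt.
With ∫ t^2·(1 - t)^2 dt = t^3·(6·t^2 - 15·t + 10)/30 + C, the region integral is ≈ 0.010225 and the full one is 1/30.
Evaluating gives P = 0.3068.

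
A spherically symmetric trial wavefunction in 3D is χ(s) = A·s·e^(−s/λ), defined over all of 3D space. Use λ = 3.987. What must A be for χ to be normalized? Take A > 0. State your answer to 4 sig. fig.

A ≈ 0.01026

We need A² ∫|f|² 4πs² ds = 1, taking the integral from 0 to ∞.
In 3D with spherical symmetry the volume element is 4πs² ds.
Using ∫₀^∞ sⁿ e^(−αs) ds = n!/αⁿ⁺¹, with χ = A·s·e^(−s/λ), the integral evaluates to A²·[3·π·λ^5].
So A² = (3·π·λ^5)^(−1).
Substituting λ = 3.987 gives A² = 0.00010532, so A = 0.010262.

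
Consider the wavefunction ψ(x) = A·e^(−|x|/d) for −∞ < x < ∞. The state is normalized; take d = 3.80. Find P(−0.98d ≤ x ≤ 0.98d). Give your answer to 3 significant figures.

P ≈ 0.859

The probability is P = ∫ |ψ|² dx over [−0.98d, 0.98d].
With A² fixed by ∫|ψ|² = 1, i.e. A² = (d)^(−1), substitute and integrate.
Both integrals are even about x = 0, so only the x ≥ 0 halves are needed (the factors of 2 cancel). In terms of u = x/d (A² and the length scale cancel between numerator and denominator), P = [∫_{0}^{0.98} e^(-2·u) du] / [∫_{0}^{∞} e^(-2·u) du].
With ∫ e^(-2·u) du = -e^(-2·u)/2 + C, the region integral is 1/2 - e^(-49/25)/2 and the full one is 1/2.
Taking the ratio, P = 0.8591.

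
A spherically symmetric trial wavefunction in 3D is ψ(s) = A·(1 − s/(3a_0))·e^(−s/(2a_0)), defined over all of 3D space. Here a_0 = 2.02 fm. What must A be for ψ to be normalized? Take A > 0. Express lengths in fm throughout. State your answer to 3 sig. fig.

We need A² ∫|f|² 4πs² ds = 1, taking the integral from 0 to ∞.
The angular integral contributes 4π, leaving ∫₀^∞ s²|ψ|² ds.
Carrying out the integral gives A² · 8·π·a_0^3/3.
Setting this equal to 1 gives A² = 1/(8·π·a_0^3/3).
Plugging in a_0 = 2.02 yields A = 0.1203.

A ≈ 0.120 fm^(-3/2)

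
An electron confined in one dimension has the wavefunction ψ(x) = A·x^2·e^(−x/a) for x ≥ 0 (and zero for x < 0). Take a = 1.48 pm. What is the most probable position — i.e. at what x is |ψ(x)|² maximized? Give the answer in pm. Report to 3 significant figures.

x ≈ 2.96 pm

Differentiate |ψ(x)|² with respect to x and set to zero.
This gives x = 2·a.
With a = 1.48, the most probable position is 2.960 pm.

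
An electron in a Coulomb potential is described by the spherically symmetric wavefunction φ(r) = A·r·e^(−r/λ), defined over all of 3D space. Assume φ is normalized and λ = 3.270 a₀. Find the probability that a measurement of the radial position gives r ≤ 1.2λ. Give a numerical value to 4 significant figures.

P ≈ 0.09587

Integrate the radial probability density 4πr²|φ|² over r ≤ 1.2λ.
Normalization gives A² = 1/(3·π·λ^5).
Let u = r/λ; then A², 4π and the length scale all cancel, so P = ∫_{0}^{1.2} u^4·e^(-2·u) du ÷ ∫_{0}^{∞} u^4·e^(-2·u) du.
Using ∫ u^4·e^(-2·u) du = -(u^4/2 + u^3 + 3·u^2/2 + 3·u/2 + 3/4)·e^(-2·u), the numerator is ≈ 0.0719014 and the denominator is 3/4.
The region integral divided by the full integral gives P = 0.095869.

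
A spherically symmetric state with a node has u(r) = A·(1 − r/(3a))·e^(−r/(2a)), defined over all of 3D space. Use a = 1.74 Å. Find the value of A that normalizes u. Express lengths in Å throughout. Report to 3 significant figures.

A ≈ 0.151 Å^(-3/2)

We need A² ∫|f|² 4πr² dr = 1, taking the integral from 0 to ∞.
(Spherical symmetry: dV = 4πr² dr.)
Using ∫₀^∞ rⁿ e^(−αr) dr = n!/αⁿ⁺¹, with u = A·(1 − r/(3a))·e^(−r/(2a)), the integral evaluates to A²·[8·π·a^3/3].
So A² = (8·π·a^3/3)^(−1).
With a = 1.74: A² = 0.02266 and A = 0.1505.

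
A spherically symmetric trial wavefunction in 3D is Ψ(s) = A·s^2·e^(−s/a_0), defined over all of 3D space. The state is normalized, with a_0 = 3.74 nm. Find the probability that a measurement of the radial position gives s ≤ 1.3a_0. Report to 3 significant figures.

With dV = 4πs²ds, the probability is ∫|Ψ|² dV over s ≤ 1.3a_0.
Normalization gives A² = 1/(45·π·a_0^7/2).
In terms of u = s/a_0 (A², 4π and the length scale all cancel between numerator and denominator), P = [∫_{0}^{1.3} u^6·e^(-2·u) du] / [∫_{0}^{∞} u^6·e^(-2·u) du].
An antiderivative of u^6·e^(-2·u) is -(4·u^6 + 12·u^5 + 30·u^4 + 60·u^3 + 90·u^2 + 90·u + 45)·e^(-2·u)/8; evaluating from 0 to 1.3 gives ≈ 0.096582, while the full integral is 45/8.
Taking the ratio yields P = 0.01717.

P ≈ 0.0172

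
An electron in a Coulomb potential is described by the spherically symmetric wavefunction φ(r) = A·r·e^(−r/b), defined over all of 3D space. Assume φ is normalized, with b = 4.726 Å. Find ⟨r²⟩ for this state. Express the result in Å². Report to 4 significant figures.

The expectation value is the |φ|²-weighted average of r^2: ∫ r^2|φ|² 4πr² dr.
With ∫₀^∞ r^6 e^(−αr) dr = 6!/α^7, evaluating both integrals, ⟨r²⟩ = 15·b^2/2.
With b = 4.726, ⟨r^2⟩ = 167.51.

⟨r^2⟩ ≈ 167.5 Å^2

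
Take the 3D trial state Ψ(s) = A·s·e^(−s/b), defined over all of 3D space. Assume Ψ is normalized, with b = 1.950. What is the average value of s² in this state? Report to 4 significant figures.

⟨s^2⟩ ≈ 28.52

By definition ⟨s²⟩ = ∫ s^2 |Ψ(s)|² 4πs² ds.
Using ∫₀^∞ sⁿ e^(−αs) ds = n!/αⁿ⁺¹, the ratio of the moment integral to the normalization integral gives ⟨s²⟩ = 15·b^2/2.
Putting b = 1.950 gives 28.519.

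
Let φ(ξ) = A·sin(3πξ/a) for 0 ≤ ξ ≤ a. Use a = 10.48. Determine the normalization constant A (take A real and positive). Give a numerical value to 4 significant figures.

A ≈ 0.4369

The normalization condition is ∫|φ|² dξ = 1 from 0 to a.
Carrying out the integral gives A² · a/2.
Setting this equal to 1 gives A² = 1/(a/2).
With a = 10.48: A² = 0.19084 and A = 0.43685.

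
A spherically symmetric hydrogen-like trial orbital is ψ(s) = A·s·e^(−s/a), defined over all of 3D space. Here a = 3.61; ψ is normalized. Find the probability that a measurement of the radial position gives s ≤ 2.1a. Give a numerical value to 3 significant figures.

Integrate the radial probability density 4πs²|ψ|² over s ≤ 2.1a.
The full normalization integral is A²·[3·π·a^5] = 1, fixing A².
Substituting u = s/a, A², 4π and the length scale all cancel in the ratio: P = ∫_{0}^{2.1} u^4·e^(-2·u) du / ∫_{0}^{∞} u^4·e^(-2·u) du.
With ∫ u^4·e^(-2·u) du = -(u^4/2 + u^3 + 3·u^2/2 + 3·u/2 + 3/4)·e^(-2·u) + C, the region integral is ≈ 0.30763 and the full one is 3/4.
Taking the ratio yields P = 0.4102.

P ≈ 0.410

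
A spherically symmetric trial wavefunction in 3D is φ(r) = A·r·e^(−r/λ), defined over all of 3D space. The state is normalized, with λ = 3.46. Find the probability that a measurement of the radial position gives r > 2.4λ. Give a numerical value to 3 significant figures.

With dV = 4πr²dr, the probability is ∫|φ|² dV over r > 2.4λ.
The full normalization integral is A²·[3·π·λ^5] = 1, fixing A².
Let u = r/λ; then A², 4π and the length scale all cancel, so P = ∫_{2.4}^{∞} u^4·e^(-2·u) du ÷ ∫_{0}^{∞} u^4·e^(-2·u) du.
An antiderivative of u^4·e^(-2·u) is -(u^4/2 + u^3 + 3·u^2/2 + 3·u/2 + 3/4)·e^(-2·u); evaluating from 2.4 to ∞ gives ≈ 0.35719, while the full integral is 3/4.
Taking the ratio yields P = 0.4763.

P ≈ 0.476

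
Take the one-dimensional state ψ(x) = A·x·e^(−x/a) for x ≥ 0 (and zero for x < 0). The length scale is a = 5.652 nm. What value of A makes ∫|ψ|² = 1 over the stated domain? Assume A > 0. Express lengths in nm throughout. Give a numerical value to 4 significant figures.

We need A² ∫|f|² dx = 1, taking the integral from 0 to ∞.
Carrying out the integral gives A² · a^3/4.
With a = 5.652: A² = 0.022154 and A = 0.14884.

A ≈ 0.1488 nm^(-3/2)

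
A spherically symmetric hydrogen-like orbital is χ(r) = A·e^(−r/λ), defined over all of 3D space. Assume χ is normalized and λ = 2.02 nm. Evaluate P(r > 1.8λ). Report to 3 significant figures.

With dV = 4πr²dr, the probability is ∫|χ|² dV over r > 1.8λ.
A² is fixed by ∫₀^∞ 4πr²|χ|² dr = 1, i.e. A² = (π·λ^3)^(−1).
Let u = r/λ; then A², 4π and the length scale all cancel, so P = ∫_{1.8}^{∞} u^2·e^(-2·u) du ÷ ∫_{0}^{∞} u^2·e^(-2·u) du.
Using ∫ u^2·e^(-2·u) du = -(2·u^2 + 2·u + 1)·e^(-2·u)/4, the numerator is 277·e^(-18/5)/100 and the denominator is 1/4.
The region integral divided by the full integral gives P = 0.3027.

P ≈ 0.303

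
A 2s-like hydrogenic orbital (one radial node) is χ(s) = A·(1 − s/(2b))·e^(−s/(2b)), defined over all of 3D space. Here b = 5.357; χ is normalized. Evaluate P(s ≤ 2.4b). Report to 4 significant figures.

P ≈ 0.05407

Integrate the radial probability density 4πs²|χ|² over s ≤ 2.4b.
A² is fixed by ∫₀^∞ 4πs²|χ|² ds = 1, i.e. A² = (8·π·b^3)^(−1).
In terms of u = s/b (A², 4π and the length scale all cancel between numerator and denominator), P = [∫_{0}^{2.4} u^2·(1 - u/2)^2·e^(-u) du] / [∫_{0}^{∞} u^2·(1 - u/2)^2·e^(-u) du].
An antiderivative of u^2·(1 - u/2)^2·e^(-u) is -(u^4/4 + u^2 + 2·u + 2)·e^(-u); evaluating from 0 to 2.4 gives ≈ 0.108132, while the full integral is 2.
The region integral divided by the full integral gives P = 0.054066.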